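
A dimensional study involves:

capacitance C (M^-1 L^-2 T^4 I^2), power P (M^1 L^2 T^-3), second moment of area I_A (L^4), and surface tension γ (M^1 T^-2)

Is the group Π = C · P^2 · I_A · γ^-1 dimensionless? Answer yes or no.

no

Sum the exponent of each base dimension across the product:
  M: [C]_M + 2·[P]_M + [I_A]_M − [γ]_M = (-1) + 2·(1) + (0) − (1) = 0
  L: [C]_L + 2·[P]_L + [I_A]_L − [γ]_L = (-2) + 2·(2) + (4) − (0) = 6
  T: [C]_T + 2·[P]_T + [I_A]_T − [γ]_T = (4) + 2·(-3) + (0) − (-2) = 0
  I: [C]_I + 2·[P]_I + [I_A]_I − [γ]_I = (2) + 2·(0) + (0) − (0) = 2
Net dimensions [L⁶ I²] ≠ [1] — not dimensionless.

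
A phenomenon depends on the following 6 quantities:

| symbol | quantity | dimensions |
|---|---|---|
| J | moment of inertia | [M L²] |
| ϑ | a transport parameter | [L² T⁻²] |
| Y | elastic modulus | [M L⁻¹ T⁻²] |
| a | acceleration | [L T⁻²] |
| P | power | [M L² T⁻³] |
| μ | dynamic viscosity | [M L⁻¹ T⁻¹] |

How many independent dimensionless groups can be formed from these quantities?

There are 6 variables and 3 base dimensions (M, L, T).
The dimension matrix has rank 3.
Independent dimensionless groups: 6 − 3 = 3.

3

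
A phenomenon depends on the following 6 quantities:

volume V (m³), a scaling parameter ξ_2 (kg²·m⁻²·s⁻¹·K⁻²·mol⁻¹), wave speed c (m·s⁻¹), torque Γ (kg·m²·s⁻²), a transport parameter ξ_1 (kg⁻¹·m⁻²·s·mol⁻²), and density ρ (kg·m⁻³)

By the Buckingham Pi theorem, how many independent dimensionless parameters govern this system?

1

There are 6 variables and 5 base dimensions (M, L, T, Θ, N).
The dimension matrix has rank 5.
Independent dimensionless groups: 6 − 5 = 1.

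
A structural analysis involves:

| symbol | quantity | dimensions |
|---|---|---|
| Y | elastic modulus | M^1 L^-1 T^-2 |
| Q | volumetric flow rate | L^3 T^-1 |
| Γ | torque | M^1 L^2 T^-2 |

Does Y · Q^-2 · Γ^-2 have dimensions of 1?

Sum the exponent of each base dimension across the product:
  M: [Y]_M − 2·[Q]_M − 2·[Γ]_M = (1) − 2·(0) − 2·(1) = -1
  L: [Y]_L − 2·[Q]_L − 2·[Γ]_L = (-1) − 2·(3) − 2·(2) = -11
  T: [Y]_T − 2·[Q]_T − 2·[Γ]_T = (-2) − 2·(-1) − 2·(-2) = 4
Net dimensions [M⁻¹ L⁻¹¹ T⁴] ≠ [1] — not dimensionless.

no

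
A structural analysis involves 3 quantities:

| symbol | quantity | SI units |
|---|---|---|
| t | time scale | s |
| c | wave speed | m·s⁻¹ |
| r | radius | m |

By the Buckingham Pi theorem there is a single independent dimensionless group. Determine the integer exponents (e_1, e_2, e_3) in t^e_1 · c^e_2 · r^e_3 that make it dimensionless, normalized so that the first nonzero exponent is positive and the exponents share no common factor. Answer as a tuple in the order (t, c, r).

(1, 1, -1)

L: e_1·(0) + e_2·(1) + e_3·(1) = 0
T: e_1·(1) + e_2·(-1) + e_3·(0) = 0
Solving this homogeneous linear system for the smallest-integer solution (first nonzero entry positive) gives (1, 1, -1).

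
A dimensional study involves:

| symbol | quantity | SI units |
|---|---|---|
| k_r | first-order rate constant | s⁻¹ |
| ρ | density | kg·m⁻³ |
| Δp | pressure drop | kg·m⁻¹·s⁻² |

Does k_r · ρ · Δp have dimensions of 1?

Sum the exponent of each base dimension across the product:
  M: [k_r]_M + [ρ]_M + [Δp]_M = (0) + (1) + (1) = 2
  L: [k_r]_L + [ρ]_L + [Δp]_L = (0) + (-3) + (-1) = -4
  T: [k_r]_T + [ρ]_T + [Δp]_T = (-1) + (0) + (-2) = -3
Net dimensions [M² L⁻⁴ T⁻³] ≠ [1] — not dimensionless.

no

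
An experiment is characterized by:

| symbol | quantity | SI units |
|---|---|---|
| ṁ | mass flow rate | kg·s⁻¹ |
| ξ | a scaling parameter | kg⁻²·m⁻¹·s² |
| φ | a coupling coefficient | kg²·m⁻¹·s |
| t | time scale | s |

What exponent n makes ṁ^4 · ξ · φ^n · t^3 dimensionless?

-1

Balance the M exponent: (2)·n from φ, plus 4·(1) + (-2) + 3·(0) = 2 from the rest, must sum to zero.
2n + 2 = 0, so n = -1.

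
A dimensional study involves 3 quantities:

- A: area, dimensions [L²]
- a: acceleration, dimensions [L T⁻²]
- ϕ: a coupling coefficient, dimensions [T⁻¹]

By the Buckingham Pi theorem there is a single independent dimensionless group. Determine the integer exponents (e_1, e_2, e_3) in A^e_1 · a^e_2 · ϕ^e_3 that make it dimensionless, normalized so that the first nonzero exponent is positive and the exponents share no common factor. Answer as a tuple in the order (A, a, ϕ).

(1, -2, 4)

L: e_1·(2) + e_2·(1) + e_3·(0) = 0
T: e_1·(0) + e_2·(-2) + e_3·(-1) = 0
Solving this homogeneous linear system for the smallest-integer solution (first nonzero entry positive) gives (1, -2, 4).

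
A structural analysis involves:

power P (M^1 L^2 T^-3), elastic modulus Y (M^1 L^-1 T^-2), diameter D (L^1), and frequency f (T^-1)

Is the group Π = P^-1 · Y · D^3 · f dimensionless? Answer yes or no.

Sum the exponent of each base dimension across the product:
  M: −[P]_M + [Y]_M + 3·[D]_M + [f]_M = −(1) + (1) + 3·(0) + (0) = 0
  L: −[P]_L + [Y]_L + 3·[D]_L + [f]_L = −(2) + (-1) + 3·(1) + (0) = 0
  T: −[P]_T + [Y]_T + 3·[D]_T + [f]_T = −(-3) + (-2) + 3·(0) + (-1) = 0
All base exponents vanish — dimensionless.

yes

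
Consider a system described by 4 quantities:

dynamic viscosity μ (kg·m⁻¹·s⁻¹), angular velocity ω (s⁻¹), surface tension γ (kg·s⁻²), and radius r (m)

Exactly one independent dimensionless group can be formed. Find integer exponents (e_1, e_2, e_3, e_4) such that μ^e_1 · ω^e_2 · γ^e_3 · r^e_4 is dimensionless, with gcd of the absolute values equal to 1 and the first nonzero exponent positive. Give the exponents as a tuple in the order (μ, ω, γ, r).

(1, 1, -1, 1)

M: e_1·(1) + e_2·(0) + e_3·(1) + e_4·(0) = 0
L: e_1·(-1) + e_2·(0) + e_3·(0) + e_4·(1) = 0
T: e_1·(-1) + e_2·(-1) + e_3·(-2) + e_4·(0) = 0
Solving this homogeneous linear system for the smallest-integer solution (first nonzero entry positive) gives (1, 1, -1, 1).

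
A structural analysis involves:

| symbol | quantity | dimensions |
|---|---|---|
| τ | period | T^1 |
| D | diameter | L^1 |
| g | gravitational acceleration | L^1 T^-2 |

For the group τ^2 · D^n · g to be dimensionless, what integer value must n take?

Balance the L exponent: (1)·n from D, plus 2·(0) + (1) = 1 from the rest, must sum to zero.
n + 1 = 0, so n = -1.

-1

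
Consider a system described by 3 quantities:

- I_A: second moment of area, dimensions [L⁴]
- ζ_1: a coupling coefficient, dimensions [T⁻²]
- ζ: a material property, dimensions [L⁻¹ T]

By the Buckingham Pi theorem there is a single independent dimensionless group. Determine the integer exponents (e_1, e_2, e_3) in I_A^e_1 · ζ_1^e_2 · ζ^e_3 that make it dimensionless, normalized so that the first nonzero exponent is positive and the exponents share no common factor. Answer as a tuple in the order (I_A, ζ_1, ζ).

L: e_1·(4) + e_2·(0) + e_3·(-1) = 0
T: e_1·(0) + e_2·(-2) + e_3·(1) = 0
Solving this homogeneous linear system for the smallest-integer solution (first nonzero entry positive) gives (1, 2, 4).

(1, 2, 4)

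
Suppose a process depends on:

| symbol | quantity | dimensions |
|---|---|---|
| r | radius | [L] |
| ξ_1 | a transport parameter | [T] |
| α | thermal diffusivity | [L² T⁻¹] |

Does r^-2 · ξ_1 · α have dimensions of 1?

Sum the exponent of each base dimension across the product:
  L: −2·[r]_L + [ξ_1]_L + [α]_L = −2·(1) + (0) + (2) = 0
  T: −2·[r]_T + [ξ_1]_T + [α]_T = −2·(0) + (1) + (-1) = 0
All base exponents vanish — dimensionless.

yes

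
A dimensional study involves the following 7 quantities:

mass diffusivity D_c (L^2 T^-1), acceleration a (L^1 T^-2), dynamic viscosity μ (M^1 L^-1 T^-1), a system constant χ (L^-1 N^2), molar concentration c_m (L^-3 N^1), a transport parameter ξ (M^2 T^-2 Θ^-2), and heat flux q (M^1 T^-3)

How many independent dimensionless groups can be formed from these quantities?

There are 7 variables and 5 base dimensions (M, L, T, Θ, N).
The dimension matrix has rank 5.
Independent dimensionless groups: 7 − 5 = 2.

2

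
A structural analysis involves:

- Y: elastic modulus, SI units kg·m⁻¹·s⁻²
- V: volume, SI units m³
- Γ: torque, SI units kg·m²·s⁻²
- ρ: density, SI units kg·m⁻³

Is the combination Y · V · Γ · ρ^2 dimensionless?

no

Sum the exponent of each base dimension across the product:
  M: [Y]_M + [V]_M + [Γ]_M + 2·[ρ]_M = (1) + (0) + (1) + 2·(1) = 4
  L: [Y]_L + [V]_L + [Γ]_L + 2·[ρ]_L = (-1) + (3) + (2) + 2·(-3) = -2
  T: [Y]_T + [V]_T + [Γ]_T + 2·[ρ]_T = (-2) + (0) + (-2) + 2·(0) = -4
Net dimensions [M⁴ L⁻² T⁻⁴] ≠ [1] — not dimensionless.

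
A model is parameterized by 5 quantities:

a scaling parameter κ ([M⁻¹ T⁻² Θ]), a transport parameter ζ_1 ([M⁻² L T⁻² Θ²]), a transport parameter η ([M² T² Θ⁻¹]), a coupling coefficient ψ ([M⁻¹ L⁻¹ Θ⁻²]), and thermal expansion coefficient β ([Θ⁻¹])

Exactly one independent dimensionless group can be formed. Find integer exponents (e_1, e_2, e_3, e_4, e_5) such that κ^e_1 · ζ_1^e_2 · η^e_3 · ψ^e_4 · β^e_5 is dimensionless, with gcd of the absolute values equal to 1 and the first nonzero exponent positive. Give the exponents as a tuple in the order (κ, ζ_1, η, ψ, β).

M: e_1·(-1) + e_2·(-2) + e_3·(2) + e_4·(-1) + e_5·(0) = 0
L: e_1·(0) + e_2·(1) + e_3·(0) + e_4·(-1) + e_5·(0) = 0
T: e_1·(-2) + e_2·(-2) + e_3·(2) + e_4·(0) + e_5·(0) = 0
Θ: e_1·(1) + e_2·(2) + e_3·(-1) + e_4·(-2) + e_5·(-1) = 0
Solving this homogeneous linear system for the smallest-integer solution (first nonzero entry positive) gives (1, 1, 2, 1, -1).

(1, 1, 2, 1, -1)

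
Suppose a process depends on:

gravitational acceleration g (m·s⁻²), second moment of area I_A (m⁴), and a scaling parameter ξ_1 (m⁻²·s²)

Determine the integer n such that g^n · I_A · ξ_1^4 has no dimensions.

4

Balance the L exponent: (1)·n from g, plus (4) + 4·(-2) = -4 from the rest, must sum to zero.
n − 4 = 0, so n = 4.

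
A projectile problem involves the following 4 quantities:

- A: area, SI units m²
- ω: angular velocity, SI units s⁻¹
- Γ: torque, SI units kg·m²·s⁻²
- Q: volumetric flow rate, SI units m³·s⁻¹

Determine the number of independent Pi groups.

There are 4 variables and 3 base dimensions (M, L, T).
The dimension matrix has rank 3.
Independent dimensionless groups: 4 − 3 = 1.

1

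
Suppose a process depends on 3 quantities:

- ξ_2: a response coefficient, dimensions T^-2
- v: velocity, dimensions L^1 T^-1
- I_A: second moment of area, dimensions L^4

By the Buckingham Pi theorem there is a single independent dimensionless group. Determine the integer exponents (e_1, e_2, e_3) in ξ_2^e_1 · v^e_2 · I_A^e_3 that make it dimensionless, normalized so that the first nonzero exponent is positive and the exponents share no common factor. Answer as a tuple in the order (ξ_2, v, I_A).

(2, -4, 1)

L: e_1·(0) + e_2·(1) + e_3·(4) = 0
T: e_1·(-2) + e_2·(-1) + e_3·(0) = 0
Solving this homogeneous linear system for the smallest-integer solution (first nonzero entry positive) gives (2, -4, 1).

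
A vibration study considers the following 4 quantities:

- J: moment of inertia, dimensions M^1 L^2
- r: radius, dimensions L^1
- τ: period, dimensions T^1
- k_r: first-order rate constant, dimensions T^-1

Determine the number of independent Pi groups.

There are 4 variables and 3 base dimensions (M, L, T).
The dimension matrix has rank 3.
Independent dimensionless groups: 4 − 3 = 1.

1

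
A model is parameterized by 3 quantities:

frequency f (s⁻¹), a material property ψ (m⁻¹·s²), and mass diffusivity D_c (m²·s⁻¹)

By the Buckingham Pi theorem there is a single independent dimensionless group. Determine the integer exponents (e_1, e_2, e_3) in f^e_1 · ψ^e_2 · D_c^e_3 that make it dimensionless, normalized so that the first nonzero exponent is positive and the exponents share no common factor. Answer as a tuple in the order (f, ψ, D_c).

(3, 2, 1)

L: e_1·(0) + e_2·(-1) + e_3·(2) = 0
T: e_1·(-1) + e_2·(2) + e_3·(-1) = 0
Solving this homogeneous linear system for the smallest-integer solution (first nonzero entry positive) gives (3, 2, 1).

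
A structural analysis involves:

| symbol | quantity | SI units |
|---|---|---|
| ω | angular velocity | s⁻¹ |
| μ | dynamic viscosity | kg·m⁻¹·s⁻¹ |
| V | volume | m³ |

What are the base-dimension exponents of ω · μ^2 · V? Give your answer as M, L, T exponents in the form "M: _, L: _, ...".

Collect each base-dimension exponent across the product:
  M: (0) + 2·(1) + (0) = 2
  L: (0) + 2·(-1) + (3) = 1
  T: (-1) + 2·(-1) + (0) = -3
So the dimensions are [M² L T⁻³].

M: 2, L: 1, T: -3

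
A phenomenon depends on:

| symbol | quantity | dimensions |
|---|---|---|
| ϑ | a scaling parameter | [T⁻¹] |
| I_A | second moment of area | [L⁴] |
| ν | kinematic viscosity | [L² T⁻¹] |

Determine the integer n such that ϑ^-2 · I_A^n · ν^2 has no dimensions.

-1

Balance the L exponent: (4)·n from I_A, plus −2·(0) + 2·(2) = 4 from the rest, must sum to zero.
4n + 4 = 0, so n = -1.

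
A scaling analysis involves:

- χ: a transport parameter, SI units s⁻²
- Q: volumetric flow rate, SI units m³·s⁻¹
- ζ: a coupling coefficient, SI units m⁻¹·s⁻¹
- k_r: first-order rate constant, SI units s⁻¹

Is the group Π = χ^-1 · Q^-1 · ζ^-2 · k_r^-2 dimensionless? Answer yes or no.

Sum the exponent of each base dimension across the product:
  L: −[χ]_L − [Q]_L − 2·[ζ]_L − 2·[k_r]_L = −(0) − (3) − 2·(-1) − 2·(0) = -1
  T: −[χ]_T − [Q]_T − 2·[ζ]_T − 2·[k_r]_T = −(-2) − (-1) − 2·(-1) − 2·(-1) = 7
Net dimensions [L⁻¹ T⁷] ≠ [1] — not dimensionless.

no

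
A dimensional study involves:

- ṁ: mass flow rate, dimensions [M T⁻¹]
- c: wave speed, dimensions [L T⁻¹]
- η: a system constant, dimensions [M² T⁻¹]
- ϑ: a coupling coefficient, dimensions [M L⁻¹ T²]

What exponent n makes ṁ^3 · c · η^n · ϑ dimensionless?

-2

Balance the M exponent: (2)·n from η, plus 3·(1) + (0) + (1) = 4 from the rest, must sum to zero.
2n + 4 = 0, so n = -2.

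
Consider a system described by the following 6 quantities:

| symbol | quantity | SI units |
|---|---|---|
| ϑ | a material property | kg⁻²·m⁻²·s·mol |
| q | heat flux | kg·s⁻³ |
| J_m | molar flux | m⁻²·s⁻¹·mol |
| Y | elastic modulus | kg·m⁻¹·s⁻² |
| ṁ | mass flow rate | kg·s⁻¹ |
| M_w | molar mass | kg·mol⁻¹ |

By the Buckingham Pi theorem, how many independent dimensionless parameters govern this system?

There are 6 variables and 4 base dimensions (M, L, T, N).
The dimension matrix has rank 4.
Independent dimensionless groups: 6 − 4 = 2.

2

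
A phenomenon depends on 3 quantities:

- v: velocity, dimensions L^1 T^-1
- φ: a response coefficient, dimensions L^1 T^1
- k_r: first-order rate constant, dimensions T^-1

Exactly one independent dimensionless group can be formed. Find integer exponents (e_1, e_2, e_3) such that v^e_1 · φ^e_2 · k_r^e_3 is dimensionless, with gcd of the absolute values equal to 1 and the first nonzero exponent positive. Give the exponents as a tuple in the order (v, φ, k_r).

(1, -1, -2)

L: e_1·(1) + e_2·(1) + e_3·(0) = 0
T: e_1·(-1) + e_2·(1) + e_3·(-1) = 0
Solving this homogeneous linear system for the smallest-integer solution (first nonzero entry positive) gives (1, -1, -2).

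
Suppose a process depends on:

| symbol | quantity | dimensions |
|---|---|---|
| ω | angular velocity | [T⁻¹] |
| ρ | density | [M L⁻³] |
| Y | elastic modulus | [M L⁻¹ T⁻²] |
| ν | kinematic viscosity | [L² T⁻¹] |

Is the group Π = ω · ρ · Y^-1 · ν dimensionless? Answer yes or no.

Sum the exponent of each base dimension across the product:
  M: [ω]_M + [ρ]_M − [Y]_M + [ν]_M = (0) + (1) − (1) + (0) = 0
  L: [ω]_L + [ρ]_L − [Y]_L + [ν]_L = (0) + (-3) − (-1) + (2) = 0
  T: [ω]_T + [ρ]_T − [Y]_T + [ν]_T = (-1) + (0) − (-2) + (-1) = 0
  Θ: [ω]_Θ + [ρ]_Θ − [Y]_Θ + [ν]_Θ = (0) + (0) − (0) + (0) = 0
All base exponents vanish — dimensionless.

yes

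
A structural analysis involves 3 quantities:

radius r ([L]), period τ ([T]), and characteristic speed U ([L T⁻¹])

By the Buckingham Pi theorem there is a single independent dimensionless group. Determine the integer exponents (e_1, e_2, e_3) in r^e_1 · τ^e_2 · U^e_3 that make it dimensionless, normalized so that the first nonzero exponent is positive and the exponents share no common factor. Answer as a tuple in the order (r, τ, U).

(1, -1, -1)

L: e_1·(1) + e_2·(0) + e_3·(1) = 0
T: e_1·(0) + e_2·(1) + e_3·(-1) = 0
Solving this homogeneous linear system for the smallest-integer solution (first nonzero entry positive) gives (1, -1, -1).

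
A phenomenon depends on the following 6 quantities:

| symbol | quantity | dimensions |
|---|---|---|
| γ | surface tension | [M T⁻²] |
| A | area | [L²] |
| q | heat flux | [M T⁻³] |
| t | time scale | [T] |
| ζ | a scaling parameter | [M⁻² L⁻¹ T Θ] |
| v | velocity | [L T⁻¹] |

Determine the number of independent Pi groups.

There are 6 variables and 4 base dimensions (M, L, T, Θ).
The dimension matrix has rank 4.
Independent dimensionless groups: 6 − 4 = 2.

2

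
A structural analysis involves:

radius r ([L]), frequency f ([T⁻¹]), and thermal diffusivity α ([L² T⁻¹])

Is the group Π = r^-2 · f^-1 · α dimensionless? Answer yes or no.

Sum the exponent of each base dimension across the product:
  L: −2·[r]_L − [f]_L + [α]_L = −2·(1) − (0) + (2) = 0
  T: −2·[r]_T − [f]_T + [α]_T = −2·(0) − (-1) + (-1) = 0
All base exponents vanish — dimensionless.

yes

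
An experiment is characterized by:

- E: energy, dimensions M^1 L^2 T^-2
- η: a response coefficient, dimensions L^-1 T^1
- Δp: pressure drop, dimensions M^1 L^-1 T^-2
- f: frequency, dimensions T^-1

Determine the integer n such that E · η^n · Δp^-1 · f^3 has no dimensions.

Balance the L exponent: (-1)·n from η, plus (2) − (-1) + 3·(0) = 3 from the rest, must sum to zero.
−n + 3 = 0, so n = 3.

3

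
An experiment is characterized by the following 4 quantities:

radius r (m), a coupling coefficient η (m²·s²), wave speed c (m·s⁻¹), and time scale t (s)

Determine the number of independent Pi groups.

There are 4 variables and 2 base dimensions (L, T).
The dimension matrix has rank 2.
Independent dimensionless groups: 4 − 2 = 2.

2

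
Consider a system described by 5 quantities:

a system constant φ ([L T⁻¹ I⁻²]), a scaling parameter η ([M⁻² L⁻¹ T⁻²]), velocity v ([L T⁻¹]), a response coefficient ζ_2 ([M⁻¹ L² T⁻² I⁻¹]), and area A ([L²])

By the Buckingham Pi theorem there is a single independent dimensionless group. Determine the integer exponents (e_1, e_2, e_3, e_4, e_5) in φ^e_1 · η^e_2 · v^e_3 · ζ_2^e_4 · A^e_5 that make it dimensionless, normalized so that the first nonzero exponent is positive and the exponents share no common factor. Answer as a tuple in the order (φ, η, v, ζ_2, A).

M: e_1·(0) + e_2·(-2) + e_3·(0) + e_4·(-1) + e_5·(0) = 0
L: e_1·(1) + e_2·(-1) + e_3·(1) + e_4·(2) + e_5·(2) = 0
T: e_1·(-1) + e_2·(-2) + e_3·(-1) + e_4·(-2) + e_5·(0) = 0
I: e_1·(-2) + e_2·(0) + e_3·(0) + e_4·(-1) + e_5·(0) = 0
Solving this homogeneous linear system for the smallest-integer solution (first nonzero entry positive) gives (2, 2, 2, -4, 3).

(2, 2, 2, -4, 3)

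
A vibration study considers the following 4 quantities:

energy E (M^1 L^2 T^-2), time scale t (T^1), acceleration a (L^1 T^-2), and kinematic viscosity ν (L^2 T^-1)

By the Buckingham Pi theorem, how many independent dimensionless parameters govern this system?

1

There are 4 variables and 3 base dimensions (M, L, T).
The dimension matrix has rank 3.
Independent dimensionless groups: 4 − 3 = 1.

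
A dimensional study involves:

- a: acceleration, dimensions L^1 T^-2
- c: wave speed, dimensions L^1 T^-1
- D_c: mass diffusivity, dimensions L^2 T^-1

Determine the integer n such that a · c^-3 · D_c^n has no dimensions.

1

Balance the L exponent: (2)·n from D_c, plus (1) − 3·(1) = -2 from the rest, must sum to zero.
2n − 2 = 0, so n = 1.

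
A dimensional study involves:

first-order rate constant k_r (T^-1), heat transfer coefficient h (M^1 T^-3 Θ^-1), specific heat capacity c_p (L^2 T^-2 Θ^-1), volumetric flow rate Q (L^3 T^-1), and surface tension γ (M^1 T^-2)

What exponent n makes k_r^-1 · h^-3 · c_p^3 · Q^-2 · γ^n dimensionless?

Balance the M exponent: (1)·n from γ, plus −(0) − 3·(1) + 3·(0) − 2·(0) = -3 from the rest, must sum to zero.
n − 3 = 0, so n = 3.

3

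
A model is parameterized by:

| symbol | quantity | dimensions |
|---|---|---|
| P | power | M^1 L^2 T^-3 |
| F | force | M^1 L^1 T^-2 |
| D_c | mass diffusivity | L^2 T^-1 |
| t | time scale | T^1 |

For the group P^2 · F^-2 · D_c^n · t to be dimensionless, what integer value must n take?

Balance the L exponent: (2)·n from D_c, plus 2·(2) − 2·(1) + (0) = 2 from the rest, must sum to zero.
2n + 2 = 0, so n = -1.

-1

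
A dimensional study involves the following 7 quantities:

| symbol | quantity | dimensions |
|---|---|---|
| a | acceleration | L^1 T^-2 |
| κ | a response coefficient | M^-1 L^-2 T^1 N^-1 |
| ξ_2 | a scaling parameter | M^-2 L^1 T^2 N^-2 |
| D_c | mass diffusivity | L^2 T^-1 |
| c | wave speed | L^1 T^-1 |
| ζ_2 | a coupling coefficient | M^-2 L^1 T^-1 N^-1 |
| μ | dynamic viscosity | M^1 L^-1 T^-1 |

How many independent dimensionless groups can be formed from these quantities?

3

There are 7 variables and 4 base dimensions (M, L, T, N).
The dimension matrix has rank 4.
Independent dimensionless groups: 7 − 4 = 3.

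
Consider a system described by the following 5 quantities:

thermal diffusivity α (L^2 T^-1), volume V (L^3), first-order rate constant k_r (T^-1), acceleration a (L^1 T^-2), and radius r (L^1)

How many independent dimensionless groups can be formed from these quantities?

3

There are 5 variables and 2 base dimensions (L, T).
The dimension matrix has rank 2.
Independent dimensionless groups: 5 − 2 = 3.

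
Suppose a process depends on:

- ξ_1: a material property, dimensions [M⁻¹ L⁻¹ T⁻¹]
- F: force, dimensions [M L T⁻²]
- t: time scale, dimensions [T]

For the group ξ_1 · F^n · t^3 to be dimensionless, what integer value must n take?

1

Balance the M exponent: (1)·n from F, plus (-1) + 3·(0) = -1 from the rest, must sum to zero.
n − 1 = 0, so n = 1.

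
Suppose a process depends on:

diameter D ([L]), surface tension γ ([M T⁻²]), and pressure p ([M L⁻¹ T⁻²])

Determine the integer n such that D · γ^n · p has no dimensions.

-1

Balance the M exponent: (1)·n from γ, plus (0) + (1) = 1 from the rest, must sum to zero.
n + 1 = 0, so n = -1.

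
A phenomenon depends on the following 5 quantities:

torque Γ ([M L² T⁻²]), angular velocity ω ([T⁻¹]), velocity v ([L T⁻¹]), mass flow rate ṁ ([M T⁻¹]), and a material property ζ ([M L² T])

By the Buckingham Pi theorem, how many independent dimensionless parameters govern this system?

There are 5 variables and 3 base dimensions (M, L, T).
The dimension matrix has rank 3.
Independent dimensionless groups: 5 − 3 = 2.

2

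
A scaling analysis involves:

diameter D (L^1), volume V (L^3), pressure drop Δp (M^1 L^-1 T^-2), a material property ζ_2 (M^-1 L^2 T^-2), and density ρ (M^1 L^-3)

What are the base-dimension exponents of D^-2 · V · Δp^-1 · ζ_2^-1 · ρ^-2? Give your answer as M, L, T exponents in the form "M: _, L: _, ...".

M: -2, L: 6, T: 4

Collect each base-dimension exponent across the product:
  M: −2·(0) + (0) − (1) − (-1) − 2·(1) = -2
  L: −2·(1) + (3) − (-1) − (2) − 2·(-3) = 6
  T: −2·(0) + (0) − (-2) − (-2) − 2·(0) = 4
So the dimensions are [M⁻² L⁶ T⁴].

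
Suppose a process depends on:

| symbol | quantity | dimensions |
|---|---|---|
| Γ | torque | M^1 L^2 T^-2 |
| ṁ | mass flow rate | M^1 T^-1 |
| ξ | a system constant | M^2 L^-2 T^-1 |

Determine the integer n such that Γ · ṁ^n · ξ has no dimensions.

-3

Balance the M exponent: (1)·n from ṁ, plus (1) + (2) = 3 from the rest, must sum to zero.
n + 3 = 0, so n = -3.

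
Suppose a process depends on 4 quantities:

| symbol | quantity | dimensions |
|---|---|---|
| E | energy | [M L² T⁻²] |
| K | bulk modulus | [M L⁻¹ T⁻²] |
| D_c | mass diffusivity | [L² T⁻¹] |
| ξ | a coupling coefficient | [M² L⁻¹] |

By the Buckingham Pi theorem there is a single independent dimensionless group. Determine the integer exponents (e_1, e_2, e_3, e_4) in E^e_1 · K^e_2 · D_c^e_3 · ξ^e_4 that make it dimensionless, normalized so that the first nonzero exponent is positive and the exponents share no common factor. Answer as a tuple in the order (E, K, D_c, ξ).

M: e_1·(1) + e_2·(1) + e_3·(0) + e_4·(2) = 0
L: e_1·(2) + e_2·(-1) + e_3·(2) + e_4·(-1) = 0
T: e_1·(-2) + e_2·(-2) + e_3·(-1) + e_4·(0) = 0
Solving this homogeneous linear system for the smallest-integer solution (first nonzero entry positive) gives (3, -1, -4, -1).

(3, -1, -4, -1)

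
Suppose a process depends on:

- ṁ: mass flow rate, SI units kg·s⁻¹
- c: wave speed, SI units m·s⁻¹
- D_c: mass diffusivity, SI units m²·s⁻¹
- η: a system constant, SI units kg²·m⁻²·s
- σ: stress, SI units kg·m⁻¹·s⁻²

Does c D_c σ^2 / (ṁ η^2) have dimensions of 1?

no

Sum the exponent of each base dimension across the product:
  M: −[ṁ]_M + [c]_M + [D_c]_M − 2·[η]_M + 2·[σ]_M = −(1) + (0) + (0) − 2·(2) + 2·(1) = -3
  L: −[ṁ]_L + [c]_L + [D_c]_L − 2·[η]_L + 2·[σ]_L = −(0) + (1) + (2) − 2·(-2) + 2·(-1) = 5
  T: −[ṁ]_T + [c]_T + [D_c]_T − 2·[η]_T + 2·[σ]_T = −(-1) + (-1) + (-1) − 2·(1) + 2·(-2) = -7
Net dimensions [M⁻³ L⁵ T⁻⁷] ≠ [1] — not dimensionless.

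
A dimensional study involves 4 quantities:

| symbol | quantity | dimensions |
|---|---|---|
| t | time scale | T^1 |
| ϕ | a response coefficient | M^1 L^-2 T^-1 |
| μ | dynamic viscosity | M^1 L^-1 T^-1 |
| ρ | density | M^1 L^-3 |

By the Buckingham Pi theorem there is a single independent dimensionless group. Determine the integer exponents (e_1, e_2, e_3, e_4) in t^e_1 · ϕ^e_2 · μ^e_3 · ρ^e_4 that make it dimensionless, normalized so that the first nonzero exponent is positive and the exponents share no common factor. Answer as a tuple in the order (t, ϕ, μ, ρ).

(1, 2, -1, -1)

M: e_1·(0) + e_2·(1) + e_3·(1) + e_4·(1) = 0
L: e_1·(0) + e_2·(-2) + e_3·(-1) + e_4·(-3) = 0
T: e_1·(1) + e_2·(-1) + e_3·(-1) + e_4·(0) = 0
Solving this homogeneous linear system for the smallest-integer solution (first nonzero entry positive) gives (1, 2, -1, -1).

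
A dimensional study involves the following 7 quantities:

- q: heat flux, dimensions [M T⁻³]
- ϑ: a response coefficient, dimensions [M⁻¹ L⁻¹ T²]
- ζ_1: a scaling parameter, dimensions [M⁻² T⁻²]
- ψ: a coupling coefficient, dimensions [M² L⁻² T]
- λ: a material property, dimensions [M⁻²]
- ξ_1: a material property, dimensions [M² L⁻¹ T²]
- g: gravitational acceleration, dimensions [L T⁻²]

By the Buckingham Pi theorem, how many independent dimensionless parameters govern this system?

There are 7 variables and 3 base dimensions (M, L, T).
The dimension matrix has rank 3.
Independent dimensionless groups: 7 − 3 = 4.

4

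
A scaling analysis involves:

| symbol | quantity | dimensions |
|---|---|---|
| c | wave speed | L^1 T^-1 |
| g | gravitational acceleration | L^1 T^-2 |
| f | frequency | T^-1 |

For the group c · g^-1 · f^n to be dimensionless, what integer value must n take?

Balance the T exponent: (-1)·n from f, plus (-1) − (-2) = 1 from the rest, must sum to zero.
−n + 1 = 0, so n = 1.

1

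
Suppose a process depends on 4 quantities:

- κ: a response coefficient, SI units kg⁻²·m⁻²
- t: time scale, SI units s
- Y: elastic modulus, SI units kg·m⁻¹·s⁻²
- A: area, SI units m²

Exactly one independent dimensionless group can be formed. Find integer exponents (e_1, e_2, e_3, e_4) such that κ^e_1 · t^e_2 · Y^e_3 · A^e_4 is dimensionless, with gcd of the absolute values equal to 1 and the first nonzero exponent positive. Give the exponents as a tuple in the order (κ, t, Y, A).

M: e_1·(-2) + e_2·(0) + e_3·(1) + e_4·(0) = 0
L: e_1·(-2) + e_2·(0) + e_3·(-1) + e_4·(2) = 0
T: e_1·(0) + e_2·(1) + e_3·(-2) + e_4·(0) = 0
Solving this homogeneous linear system for the smallest-integer solution (first nonzero entry positive) gives (1, 4, 2, 2).

(1, 4, 2, 2)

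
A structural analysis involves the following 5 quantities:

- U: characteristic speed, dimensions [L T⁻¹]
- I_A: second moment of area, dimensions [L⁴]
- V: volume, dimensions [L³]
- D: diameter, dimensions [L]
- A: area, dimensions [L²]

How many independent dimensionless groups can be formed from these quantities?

3

There are 5 variables and 2 base dimensions (L, T).
The dimension matrix has rank 2.
Independent dimensionless groups: 5 − 2 = 3.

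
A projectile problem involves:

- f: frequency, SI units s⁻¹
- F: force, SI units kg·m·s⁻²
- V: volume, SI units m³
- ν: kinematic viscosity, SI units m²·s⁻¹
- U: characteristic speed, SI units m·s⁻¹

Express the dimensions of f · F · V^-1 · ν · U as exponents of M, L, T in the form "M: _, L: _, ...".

M: 1, L: 1, T: -5

Collect each base-dimension exponent across the product:
  M: (0) + (1) − (0) + (0) + (0) = 1
  L: (0) + (1) − (3) + (2) + (1) = 1
  T: (-1) + (-2) − (0) + (-1) + (-1) = -5
So the dimensions are [M L T⁻⁵].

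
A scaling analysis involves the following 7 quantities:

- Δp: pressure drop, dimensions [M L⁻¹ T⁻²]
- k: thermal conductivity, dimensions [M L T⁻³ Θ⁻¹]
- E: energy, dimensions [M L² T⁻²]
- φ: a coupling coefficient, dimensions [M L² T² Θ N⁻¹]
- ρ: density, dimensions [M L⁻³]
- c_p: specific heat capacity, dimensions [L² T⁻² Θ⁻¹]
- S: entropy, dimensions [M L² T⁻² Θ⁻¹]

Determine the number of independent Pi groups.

There are 7 variables and 5 base dimensions (M, L, T, Θ, N).
The dimension matrix has rank 5.
Independent dimensionless groups: 7 − 5 = 2.

2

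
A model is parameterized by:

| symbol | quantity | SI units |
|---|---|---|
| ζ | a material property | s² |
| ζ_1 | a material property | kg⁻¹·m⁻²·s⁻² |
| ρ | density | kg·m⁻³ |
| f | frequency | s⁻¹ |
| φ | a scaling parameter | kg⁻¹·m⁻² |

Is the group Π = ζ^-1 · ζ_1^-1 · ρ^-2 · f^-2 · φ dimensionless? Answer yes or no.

Sum the exponent of each base dimension across the product:
  M: −[ζ]_M − [ζ_1]_M − 2·[ρ]_M − 2·[f]_M + [φ]_M = −(0) − (-1) − 2·(1) − 2·(0) + (-1) = -2
  L: −[ζ]_L − [ζ_1]_L − 2·[ρ]_L − 2·[f]_L + [φ]_L = −(0) − (-2) − 2·(-3) − 2·(0) + (-2) = 6
  T: −[ζ]_T − [ζ_1]_T − 2·[ρ]_T − 2·[f]_T + [φ]_T = −(2) − (-2) − 2·(0) − 2·(-1) + (0) = 2
Net dimensions [M⁻² L⁶ T²] ≠ [1] — not dimensionless.

no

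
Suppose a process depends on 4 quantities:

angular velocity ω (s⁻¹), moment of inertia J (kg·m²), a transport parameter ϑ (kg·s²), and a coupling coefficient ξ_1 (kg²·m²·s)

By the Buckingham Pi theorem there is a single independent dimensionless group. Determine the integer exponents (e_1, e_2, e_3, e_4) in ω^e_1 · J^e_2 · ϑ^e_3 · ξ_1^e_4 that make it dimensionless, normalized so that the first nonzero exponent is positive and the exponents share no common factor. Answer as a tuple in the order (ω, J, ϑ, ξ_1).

M: e_1·(0) + e_2·(1) + e_3·(1) + e_4·(2) = 0
L: e_1·(0) + e_2·(2) + e_3·(0) + e_4·(2) = 0
T: e_1·(-1) + e_2·(0) + e_3·(2) + e_4·(1) = 0
Solving this homogeneous linear system for the smallest-integer solution (first nonzero entry positive) gives (1, 1, 1, -1).

(1, 1, 1, -1)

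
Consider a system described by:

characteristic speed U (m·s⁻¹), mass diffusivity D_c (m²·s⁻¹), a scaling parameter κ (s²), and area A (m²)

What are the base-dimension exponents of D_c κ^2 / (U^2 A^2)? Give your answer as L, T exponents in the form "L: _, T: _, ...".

L: -4, T: 5

Collect each base-dimension exponent across the product:
  L: −2·(1) + (2) + 2·(0) − 2·(2) = -4
  T: −2·(-1) + (-1) + 2·(2) − 2·(0) = 5
So the dimensions are [L⁻⁴ T⁵].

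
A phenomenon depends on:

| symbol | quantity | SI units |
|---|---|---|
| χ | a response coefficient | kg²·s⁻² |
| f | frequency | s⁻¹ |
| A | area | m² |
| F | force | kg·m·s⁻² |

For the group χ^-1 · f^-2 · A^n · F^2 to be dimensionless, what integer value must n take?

Balance the L exponent: (2)·n from A, plus −(0) − 2·(0) + 2·(1) = 2 from the rest, must sum to zero.
2n + 2 = 0, so n = -1.

-1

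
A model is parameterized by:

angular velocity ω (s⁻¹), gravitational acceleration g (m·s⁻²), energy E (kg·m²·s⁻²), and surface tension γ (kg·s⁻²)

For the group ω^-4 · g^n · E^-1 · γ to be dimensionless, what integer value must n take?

2

Balance the L exponent: (1)·n from g, plus −4·(0) − (2) + (0) = -2 from the rest, must sum to zero.
n − 2 = 0, so n = 2.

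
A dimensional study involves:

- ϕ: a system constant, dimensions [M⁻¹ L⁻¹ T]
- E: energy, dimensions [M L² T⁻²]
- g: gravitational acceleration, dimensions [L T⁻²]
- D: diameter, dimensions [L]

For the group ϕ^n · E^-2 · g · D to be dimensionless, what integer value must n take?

Balance the M exponent: (-1)·n from ϕ, plus −2·(1) + (0) + (0) = -2 from the rest, must sum to zero.
−n − 2 = 0, so n = -2.

-2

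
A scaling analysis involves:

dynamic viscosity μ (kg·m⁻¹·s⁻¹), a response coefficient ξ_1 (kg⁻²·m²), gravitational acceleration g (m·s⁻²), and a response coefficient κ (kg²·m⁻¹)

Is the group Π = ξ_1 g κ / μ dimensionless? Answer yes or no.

Sum the exponent of each base dimension across the product:
  M: −[μ]_M + [ξ_1]_M + [g]_M + [κ]_M = −(1) + (-2) + (0) + (2) = -1
  L: −[μ]_L + [ξ_1]_L + [g]_L + [κ]_L = −(-1) + (2) + (1) + (-1) = 3
  T: −[μ]_T + [ξ_1]_T + [g]_T + [κ]_T = −(-1) + (0) + (-2) + (0) = -1
Net dimensions [M⁻¹ L³ T⁻¹] ≠ [1] — not dimensionless.

no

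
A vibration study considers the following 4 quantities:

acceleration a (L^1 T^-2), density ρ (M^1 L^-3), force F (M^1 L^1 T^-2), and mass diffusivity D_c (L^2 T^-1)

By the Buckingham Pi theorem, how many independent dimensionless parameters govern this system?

1

There are 4 variables and 3 base dimensions (M, L, T).
The dimension matrix has rank 3.
Independent dimensionless groups: 4 − 3 = 1.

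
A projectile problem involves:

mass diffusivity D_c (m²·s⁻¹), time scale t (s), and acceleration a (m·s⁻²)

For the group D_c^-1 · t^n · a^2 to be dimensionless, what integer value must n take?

Balance the T exponent: (1)·n from t, plus −(-1) + 2·(-2) = -3 from the rest, must sum to zero.
n − 3 = 0, so n = 3.

3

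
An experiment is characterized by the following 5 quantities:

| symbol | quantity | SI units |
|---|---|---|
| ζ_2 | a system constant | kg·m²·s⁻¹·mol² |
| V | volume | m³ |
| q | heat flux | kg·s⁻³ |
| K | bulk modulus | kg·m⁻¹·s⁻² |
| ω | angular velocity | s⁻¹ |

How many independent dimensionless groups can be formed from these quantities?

There are 5 variables and 4 base dimensions (M, L, T, N).
The dimension matrix has rank 4.
Independent dimensionless groups: 5 − 4 = 1.

1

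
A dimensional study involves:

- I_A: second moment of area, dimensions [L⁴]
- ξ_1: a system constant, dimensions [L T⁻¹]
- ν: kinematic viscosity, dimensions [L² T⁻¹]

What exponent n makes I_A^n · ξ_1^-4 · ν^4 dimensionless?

-1

Balance the L exponent: (4)·n from I_A, plus −4·(1) + 4·(2) = 4 from the rest, must sum to zero.
4n + 4 = 0, so n = -1.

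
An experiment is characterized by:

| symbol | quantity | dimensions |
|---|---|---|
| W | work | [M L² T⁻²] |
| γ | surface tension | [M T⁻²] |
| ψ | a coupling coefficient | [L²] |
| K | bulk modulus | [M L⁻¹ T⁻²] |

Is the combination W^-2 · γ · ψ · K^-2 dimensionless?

Sum the exponent of each base dimension across the product:
  M: −2·[W]_M + [γ]_M + [ψ]_M − 2·[K]_M = −2·(1) + (1) + (0) − 2·(1) = -3
  L: −2·[W]_L + [γ]_L + [ψ]_L − 2·[K]_L = −2·(2) + (0) + (2) − 2·(-1) = 0
  T: −2·[W]_T + [γ]_T + [ψ]_T − 2·[K]_T = −2·(-2) + (-2) + (0) − 2·(-2) = 6
Net dimensions [M⁻³ T⁶] ≠ [1] — not dimensionless.

no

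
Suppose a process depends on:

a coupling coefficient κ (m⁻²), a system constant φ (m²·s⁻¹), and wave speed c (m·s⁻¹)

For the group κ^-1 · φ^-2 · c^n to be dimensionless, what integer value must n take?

2

Balance the L exponent: (1)·n from c, plus −(-2) − 2·(2) = -2 from the rest, must sum to zero.
n − 2 = 0, so n = 2.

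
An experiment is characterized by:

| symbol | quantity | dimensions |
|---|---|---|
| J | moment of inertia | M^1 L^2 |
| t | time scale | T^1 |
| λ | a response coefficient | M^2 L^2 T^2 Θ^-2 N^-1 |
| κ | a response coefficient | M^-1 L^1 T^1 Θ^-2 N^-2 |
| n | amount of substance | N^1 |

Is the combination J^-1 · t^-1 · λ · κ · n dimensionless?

Sum the exponent of each base dimension across the product:
  M: −[J]_M − [t]_M + [λ]_M + [κ]_M + [n]_M = −(1) − (0) + (2) + (-1) + (0) = 0
  L: −[J]_L − [t]_L + [λ]_L + [κ]_L + [n]_L = −(2) − (0) + (2) + (1) + (0) = 1
  T: −[J]_T − [t]_T + [λ]_T + [κ]_T + [n]_T = −(0) − (1) + (2) + (1) + (0) = 2
  Θ: −[J]_Θ − [t]_Θ + [λ]_Θ + [κ]_Θ + [n]_Θ = −(0) − (0) + (-2) + (-2) + (0) = -4
  N: −[J]_N − [t]_N + [λ]_N + [κ]_N + [n]_N = −(0) − (0) + (-1) + (-2) + (1) = -2
Net dimensions [L T² Θ⁻⁴ N⁻²] ≠ [1] — not dimensionless.

no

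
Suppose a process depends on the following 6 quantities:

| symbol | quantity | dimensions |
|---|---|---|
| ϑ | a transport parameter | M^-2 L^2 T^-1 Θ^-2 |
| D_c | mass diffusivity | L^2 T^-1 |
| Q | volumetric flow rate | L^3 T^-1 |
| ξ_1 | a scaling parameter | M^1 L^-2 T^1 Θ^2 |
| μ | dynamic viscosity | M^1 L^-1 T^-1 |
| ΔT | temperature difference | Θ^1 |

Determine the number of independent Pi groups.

2

There are 6 variables and 4 base dimensions (M, L, T, Θ).
The dimension matrix has rank 4.
Independent dimensionless groups: 6 − 4 = 2.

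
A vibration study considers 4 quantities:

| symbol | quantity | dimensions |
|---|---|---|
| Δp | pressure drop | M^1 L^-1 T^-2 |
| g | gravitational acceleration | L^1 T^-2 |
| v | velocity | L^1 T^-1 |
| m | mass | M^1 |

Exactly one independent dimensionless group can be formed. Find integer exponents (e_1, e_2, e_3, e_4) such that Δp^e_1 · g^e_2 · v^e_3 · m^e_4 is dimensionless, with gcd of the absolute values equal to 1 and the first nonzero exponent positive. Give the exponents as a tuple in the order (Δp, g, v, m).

(1, -3, 4, -1)

M: e_1·(1) + e_2·(0) + e_3·(0) + e_4·(1) = 0
L: e_1·(-1) + e_2·(1) + e_3·(1) + e_4·(0) = 0
T: e_1·(-2) + e_2·(-2) + e_3·(-1) + e_4·(0) = 0
Solving this homogeneous linear system for the smallest-integer solution (first nonzero entry positive) gives (1, -3, 4, -1).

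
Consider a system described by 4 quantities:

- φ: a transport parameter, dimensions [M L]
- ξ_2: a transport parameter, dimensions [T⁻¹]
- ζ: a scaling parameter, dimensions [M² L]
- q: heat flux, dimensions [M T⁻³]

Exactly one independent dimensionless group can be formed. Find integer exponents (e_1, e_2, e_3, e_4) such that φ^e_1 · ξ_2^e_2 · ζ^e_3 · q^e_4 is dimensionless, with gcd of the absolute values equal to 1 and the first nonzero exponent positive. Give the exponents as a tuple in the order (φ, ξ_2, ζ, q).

M: e_1·(1) + e_2·(0) + e_3·(2) + e_4·(1) = 0
L: e_1·(1) + e_2·(0) + e_3·(1) + e_4·(0) = 0
T: e_1·(0) + e_2·(-1) + e_3·(0) + e_4·(-3) = 0
Solving this homogeneous linear system for the smallest-integer solution (first nonzero entry positive) gives (1, -3, -1, 1).

(1, -3, -1, 1)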